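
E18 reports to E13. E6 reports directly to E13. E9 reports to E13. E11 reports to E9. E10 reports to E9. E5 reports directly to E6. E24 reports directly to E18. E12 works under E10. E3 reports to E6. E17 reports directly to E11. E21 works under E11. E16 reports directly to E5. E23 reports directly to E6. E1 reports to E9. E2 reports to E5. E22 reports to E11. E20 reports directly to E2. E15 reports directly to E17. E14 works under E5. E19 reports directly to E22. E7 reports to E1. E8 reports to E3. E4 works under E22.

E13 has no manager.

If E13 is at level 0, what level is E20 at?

4

Chain from E20 up to E13: E20 → E2 → E5 → E6 → E13. That is 4 steps up, so E20 is 4 levels below E13.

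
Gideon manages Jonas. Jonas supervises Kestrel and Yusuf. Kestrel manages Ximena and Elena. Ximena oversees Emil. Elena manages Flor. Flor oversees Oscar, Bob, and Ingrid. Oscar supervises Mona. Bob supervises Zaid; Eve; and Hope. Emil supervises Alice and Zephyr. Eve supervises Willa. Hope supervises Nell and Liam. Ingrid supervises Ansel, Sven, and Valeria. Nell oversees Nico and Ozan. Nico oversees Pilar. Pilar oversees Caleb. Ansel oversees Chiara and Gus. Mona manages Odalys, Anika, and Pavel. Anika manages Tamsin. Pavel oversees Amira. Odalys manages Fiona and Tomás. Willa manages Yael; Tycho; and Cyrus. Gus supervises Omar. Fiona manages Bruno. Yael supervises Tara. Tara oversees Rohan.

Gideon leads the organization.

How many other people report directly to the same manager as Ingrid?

2

Ingrid reports to Flor. Flor's other direct reports are Oscar, Bob — 2 peers.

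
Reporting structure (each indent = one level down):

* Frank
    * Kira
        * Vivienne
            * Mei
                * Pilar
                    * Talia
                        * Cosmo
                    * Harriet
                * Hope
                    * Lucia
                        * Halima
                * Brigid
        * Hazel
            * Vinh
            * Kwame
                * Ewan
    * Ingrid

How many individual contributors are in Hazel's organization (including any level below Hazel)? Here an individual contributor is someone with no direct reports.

2

The people in Hazel's organization with no one reporting to them are Ewan, Vinh. That is 2.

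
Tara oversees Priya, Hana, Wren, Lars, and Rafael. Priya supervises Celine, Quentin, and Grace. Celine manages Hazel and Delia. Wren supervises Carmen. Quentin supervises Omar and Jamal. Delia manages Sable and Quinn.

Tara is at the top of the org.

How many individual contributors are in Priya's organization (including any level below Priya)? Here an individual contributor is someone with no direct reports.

6

The people in Priya's organization with no one reporting to them are Grace, Omar, Jamal, Hazel, Sable, Quinn. That is 6.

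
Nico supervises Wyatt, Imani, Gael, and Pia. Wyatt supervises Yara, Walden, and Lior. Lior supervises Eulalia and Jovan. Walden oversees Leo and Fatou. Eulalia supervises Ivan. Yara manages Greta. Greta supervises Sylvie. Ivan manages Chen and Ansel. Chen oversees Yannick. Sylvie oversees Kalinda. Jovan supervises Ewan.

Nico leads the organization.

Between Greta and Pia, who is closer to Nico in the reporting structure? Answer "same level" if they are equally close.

Greta is 3 levels below Nico; Pia is 1. Pia is higher.

Pia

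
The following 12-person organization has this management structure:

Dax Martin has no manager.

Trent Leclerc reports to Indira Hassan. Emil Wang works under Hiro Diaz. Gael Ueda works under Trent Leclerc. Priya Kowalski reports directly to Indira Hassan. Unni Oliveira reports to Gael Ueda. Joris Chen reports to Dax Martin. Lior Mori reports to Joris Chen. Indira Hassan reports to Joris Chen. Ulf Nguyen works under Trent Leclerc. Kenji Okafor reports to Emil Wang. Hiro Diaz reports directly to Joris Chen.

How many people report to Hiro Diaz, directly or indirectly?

Hiro Diaz directly manages Emil Wang. Under Emil Wang: Kenji Okafor (1). That's 2 in total.

2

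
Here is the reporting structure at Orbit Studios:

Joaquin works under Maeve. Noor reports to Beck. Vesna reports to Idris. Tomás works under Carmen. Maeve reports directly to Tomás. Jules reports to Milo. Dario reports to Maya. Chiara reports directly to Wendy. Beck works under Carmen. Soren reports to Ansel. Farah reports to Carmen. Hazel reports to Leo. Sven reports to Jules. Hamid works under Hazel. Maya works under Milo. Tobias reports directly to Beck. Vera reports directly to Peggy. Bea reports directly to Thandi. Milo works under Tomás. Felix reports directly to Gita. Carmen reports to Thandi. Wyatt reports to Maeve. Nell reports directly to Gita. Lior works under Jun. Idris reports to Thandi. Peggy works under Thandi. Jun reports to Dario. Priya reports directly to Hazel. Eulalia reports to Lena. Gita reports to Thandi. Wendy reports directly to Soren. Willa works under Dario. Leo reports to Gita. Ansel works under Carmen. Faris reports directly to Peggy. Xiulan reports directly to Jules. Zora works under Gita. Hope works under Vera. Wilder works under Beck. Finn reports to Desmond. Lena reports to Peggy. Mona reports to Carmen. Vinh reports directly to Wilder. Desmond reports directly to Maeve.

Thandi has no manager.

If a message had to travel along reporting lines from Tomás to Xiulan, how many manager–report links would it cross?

3

Xiulan is in Tomás's organization: the chain from Xiulan up to Tomás is Xiulan → Jules → Milo → Tomás, which is 3 links.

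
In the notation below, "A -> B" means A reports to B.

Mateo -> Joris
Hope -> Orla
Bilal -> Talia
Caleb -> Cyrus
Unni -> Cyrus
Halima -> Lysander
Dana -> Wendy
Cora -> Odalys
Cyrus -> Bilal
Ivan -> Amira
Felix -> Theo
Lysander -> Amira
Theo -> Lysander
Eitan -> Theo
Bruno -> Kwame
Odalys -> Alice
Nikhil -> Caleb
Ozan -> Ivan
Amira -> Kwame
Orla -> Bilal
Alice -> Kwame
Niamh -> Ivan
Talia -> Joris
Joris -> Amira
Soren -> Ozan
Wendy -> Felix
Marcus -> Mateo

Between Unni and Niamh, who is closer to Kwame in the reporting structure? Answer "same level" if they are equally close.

Unni is 6 levels below Kwame; Niamh is 3. Niamh is higher.

Niamh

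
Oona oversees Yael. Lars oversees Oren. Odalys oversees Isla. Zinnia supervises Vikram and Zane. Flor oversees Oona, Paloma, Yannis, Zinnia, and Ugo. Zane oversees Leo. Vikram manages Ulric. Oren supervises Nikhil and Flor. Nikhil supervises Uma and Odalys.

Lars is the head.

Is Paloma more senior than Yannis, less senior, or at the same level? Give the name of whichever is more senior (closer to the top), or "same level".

Both Paloma and Yannis are 3 levels below Lars.

same level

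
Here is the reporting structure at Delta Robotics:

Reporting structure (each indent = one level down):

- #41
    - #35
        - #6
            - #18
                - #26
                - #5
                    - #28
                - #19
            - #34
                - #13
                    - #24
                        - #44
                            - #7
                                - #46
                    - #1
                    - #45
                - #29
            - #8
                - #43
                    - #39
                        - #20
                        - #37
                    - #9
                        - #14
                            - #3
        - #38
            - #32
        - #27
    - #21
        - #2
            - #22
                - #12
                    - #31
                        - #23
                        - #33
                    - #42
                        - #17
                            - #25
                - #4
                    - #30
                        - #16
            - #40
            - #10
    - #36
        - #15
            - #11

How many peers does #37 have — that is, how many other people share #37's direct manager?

1

#37 reports to #39. #39's other direct reports are #20 — 1 peer.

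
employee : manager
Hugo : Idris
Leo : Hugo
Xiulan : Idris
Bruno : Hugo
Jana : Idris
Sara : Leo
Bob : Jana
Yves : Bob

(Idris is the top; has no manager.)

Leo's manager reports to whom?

Leo reports to Hugo, and Hugo reports to Idris. So Leo's skip-level manager is Idris.

Idris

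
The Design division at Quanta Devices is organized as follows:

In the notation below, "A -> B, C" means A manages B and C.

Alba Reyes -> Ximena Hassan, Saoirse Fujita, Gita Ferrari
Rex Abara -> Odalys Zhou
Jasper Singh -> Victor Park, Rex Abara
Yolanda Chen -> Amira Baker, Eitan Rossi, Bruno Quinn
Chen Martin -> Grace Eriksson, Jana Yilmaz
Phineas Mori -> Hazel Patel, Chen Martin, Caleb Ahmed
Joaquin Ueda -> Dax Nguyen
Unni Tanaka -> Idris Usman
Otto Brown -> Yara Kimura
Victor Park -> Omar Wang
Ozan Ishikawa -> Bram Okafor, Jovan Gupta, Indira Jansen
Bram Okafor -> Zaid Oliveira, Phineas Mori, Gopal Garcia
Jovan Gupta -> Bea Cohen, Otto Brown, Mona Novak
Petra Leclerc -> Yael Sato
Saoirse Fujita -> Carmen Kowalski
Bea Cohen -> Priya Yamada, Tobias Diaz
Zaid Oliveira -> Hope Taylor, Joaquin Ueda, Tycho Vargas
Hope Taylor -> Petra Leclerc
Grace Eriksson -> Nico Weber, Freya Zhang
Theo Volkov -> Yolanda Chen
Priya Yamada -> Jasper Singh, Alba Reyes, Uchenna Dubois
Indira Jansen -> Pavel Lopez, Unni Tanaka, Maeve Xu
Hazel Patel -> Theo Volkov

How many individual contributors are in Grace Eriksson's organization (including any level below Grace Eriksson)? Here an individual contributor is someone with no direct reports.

The people in Grace Eriksson's organization with no one reporting to them are Freya Zhang, Nico Weber. That is 2.

2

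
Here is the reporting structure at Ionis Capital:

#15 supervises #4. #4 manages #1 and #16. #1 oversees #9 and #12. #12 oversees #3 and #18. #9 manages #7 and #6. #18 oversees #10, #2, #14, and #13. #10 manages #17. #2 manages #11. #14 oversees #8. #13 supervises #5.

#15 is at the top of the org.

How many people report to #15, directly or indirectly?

17

#15 directly manages #4. Under #4: #16, #1, #9, #6, #7, #12, #18, #13, #5, #14, #8, #2, #11, #10, #17, #3 (16). That's 17 in total.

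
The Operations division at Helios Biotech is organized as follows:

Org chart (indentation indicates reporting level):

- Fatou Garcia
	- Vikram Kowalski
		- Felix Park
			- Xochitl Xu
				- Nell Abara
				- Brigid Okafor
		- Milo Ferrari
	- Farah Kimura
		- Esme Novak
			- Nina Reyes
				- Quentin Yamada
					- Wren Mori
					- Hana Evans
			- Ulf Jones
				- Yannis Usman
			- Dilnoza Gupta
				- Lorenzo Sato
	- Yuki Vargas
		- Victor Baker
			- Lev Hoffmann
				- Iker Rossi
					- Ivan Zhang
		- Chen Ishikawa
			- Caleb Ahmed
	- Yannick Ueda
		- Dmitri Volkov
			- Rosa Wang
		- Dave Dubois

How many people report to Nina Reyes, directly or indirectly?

3

Nina Reyes directly manages Quentin Yamada. Under Quentin Yamada: Hana Evans, Wren Mori (2). That's 3 in total.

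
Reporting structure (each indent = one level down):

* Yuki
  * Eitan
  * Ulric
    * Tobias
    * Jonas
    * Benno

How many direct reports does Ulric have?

3

Ulric directly manages Tobias, Jonas, Benno. That is 3 direct reports.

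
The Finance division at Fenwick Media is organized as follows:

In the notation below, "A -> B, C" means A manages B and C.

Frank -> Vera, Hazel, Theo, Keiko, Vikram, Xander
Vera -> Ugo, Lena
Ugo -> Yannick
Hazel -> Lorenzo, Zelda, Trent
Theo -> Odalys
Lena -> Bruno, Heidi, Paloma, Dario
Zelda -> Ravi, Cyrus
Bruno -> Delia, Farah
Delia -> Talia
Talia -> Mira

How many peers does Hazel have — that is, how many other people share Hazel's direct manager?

5

Hazel reports to Frank. Frank's other direct reports are Vera, Theo, Keiko, Vikram, Xander — 5 peers.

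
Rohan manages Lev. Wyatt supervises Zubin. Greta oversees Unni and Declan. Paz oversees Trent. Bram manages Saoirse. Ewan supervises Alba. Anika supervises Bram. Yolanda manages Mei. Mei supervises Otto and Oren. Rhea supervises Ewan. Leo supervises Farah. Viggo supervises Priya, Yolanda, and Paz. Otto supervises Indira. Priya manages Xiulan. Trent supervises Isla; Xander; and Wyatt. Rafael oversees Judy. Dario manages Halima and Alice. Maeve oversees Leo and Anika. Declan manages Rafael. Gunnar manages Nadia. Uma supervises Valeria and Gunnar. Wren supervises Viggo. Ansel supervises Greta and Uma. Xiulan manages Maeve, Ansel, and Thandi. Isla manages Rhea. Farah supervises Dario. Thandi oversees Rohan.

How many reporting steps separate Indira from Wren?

Chain from Indira up to Wren: Indira → Otto → Mei → Yolanda → Viggo → Wren. That is 5 steps up, so Indira is 5 levels below Wren.

5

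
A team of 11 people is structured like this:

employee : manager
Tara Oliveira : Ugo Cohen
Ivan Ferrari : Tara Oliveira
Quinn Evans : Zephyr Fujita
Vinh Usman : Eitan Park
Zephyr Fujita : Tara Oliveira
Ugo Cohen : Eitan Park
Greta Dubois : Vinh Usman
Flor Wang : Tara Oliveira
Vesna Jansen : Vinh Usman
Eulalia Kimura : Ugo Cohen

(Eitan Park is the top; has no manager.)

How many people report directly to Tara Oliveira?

3

Tara Oliveira directly manages Ivan Ferrari, Zephyr Fujita, Flor Wang. That is 3 direct reports.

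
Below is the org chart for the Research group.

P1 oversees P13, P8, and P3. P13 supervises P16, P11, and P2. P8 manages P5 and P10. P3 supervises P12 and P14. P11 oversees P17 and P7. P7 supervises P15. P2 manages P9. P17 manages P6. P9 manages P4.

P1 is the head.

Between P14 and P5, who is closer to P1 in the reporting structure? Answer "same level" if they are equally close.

Both P14 and P5 are 2 levels below P1.

same level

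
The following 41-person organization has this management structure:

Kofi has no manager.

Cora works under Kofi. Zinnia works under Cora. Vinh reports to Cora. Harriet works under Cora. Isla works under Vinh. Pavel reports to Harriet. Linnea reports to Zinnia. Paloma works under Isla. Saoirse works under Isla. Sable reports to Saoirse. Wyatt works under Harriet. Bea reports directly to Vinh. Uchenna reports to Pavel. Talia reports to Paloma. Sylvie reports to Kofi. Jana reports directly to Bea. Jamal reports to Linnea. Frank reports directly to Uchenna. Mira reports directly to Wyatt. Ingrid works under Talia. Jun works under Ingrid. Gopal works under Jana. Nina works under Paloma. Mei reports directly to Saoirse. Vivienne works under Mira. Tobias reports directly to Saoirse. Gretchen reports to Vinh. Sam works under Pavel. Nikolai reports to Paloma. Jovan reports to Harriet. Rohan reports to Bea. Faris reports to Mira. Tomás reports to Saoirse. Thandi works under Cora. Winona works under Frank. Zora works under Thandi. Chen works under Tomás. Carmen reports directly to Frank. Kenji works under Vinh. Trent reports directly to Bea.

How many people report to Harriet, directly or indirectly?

Harriet directly manages Pavel, Wyatt, Jovan. Under Pavel: Sam, Uchenna, Frank, Carmen, Winona (5). Under Wyatt: Mira, Faris, Vivienne (3). Jovan has no reports. So Harriet's organization is 3 direct reports plus everyone under them: 6 + 4 + 1 = 11.

11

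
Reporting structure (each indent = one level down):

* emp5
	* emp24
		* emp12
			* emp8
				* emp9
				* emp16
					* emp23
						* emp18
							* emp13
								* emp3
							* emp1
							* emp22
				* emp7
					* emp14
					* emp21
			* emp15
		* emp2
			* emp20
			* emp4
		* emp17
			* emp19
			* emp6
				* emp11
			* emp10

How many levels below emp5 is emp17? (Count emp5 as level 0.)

Chain from emp17 up to emp5: emp17 → emp24 → emp5. That is 2 steps up, so emp17 is 2 levels below emp5.

2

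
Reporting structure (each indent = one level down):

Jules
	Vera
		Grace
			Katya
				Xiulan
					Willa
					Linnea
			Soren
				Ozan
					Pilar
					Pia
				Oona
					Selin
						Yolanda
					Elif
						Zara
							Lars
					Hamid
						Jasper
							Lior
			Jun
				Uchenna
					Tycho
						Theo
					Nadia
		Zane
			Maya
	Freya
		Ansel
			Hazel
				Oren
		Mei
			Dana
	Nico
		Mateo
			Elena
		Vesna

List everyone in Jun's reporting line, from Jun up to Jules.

Jun -> Grace -> Vera -> Jules

Jun reports to Grace. Grace reports to Vera. Vera reports to Jules. Jules is at the top.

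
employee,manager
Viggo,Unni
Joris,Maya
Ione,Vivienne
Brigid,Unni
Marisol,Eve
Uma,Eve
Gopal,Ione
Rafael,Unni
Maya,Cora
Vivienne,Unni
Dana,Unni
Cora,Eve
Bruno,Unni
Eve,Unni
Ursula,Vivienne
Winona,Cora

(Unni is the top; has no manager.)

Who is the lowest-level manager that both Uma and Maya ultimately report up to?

Uma's chain of managers is Eve, Unni. Maya's chain of managers is Cora, Eve, Unni. The first manager that appears in both chains is Eve.

Eve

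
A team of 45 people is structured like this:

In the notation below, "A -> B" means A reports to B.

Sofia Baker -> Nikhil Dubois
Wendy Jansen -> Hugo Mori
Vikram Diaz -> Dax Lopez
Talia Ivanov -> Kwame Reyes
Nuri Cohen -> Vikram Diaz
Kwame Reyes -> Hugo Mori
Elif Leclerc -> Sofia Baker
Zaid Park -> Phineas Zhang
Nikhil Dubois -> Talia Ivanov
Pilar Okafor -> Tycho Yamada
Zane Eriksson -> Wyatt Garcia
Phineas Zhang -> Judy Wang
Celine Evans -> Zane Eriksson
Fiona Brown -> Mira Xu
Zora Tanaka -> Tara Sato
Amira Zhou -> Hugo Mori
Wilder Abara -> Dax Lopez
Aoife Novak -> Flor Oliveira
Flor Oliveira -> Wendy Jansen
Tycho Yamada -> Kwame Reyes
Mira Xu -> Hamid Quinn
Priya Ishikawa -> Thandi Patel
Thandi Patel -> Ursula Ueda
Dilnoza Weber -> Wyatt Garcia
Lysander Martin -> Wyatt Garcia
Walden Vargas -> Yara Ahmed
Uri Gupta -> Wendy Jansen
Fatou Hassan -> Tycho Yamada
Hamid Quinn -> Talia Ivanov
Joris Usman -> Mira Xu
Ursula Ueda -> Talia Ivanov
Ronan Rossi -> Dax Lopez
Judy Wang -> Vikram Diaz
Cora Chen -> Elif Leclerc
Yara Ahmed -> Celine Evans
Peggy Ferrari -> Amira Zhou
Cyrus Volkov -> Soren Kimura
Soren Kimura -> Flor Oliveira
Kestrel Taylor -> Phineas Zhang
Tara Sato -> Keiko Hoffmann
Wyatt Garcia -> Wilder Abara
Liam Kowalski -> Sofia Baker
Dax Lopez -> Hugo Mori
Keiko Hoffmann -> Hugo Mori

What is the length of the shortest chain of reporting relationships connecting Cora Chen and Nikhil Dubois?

3

Cora Chen is in Nikhil Dubois's organization: the chain from Cora Chen up to Nikhil Dubois is Cora Chen → Elif Leclerc → Sofia Baker → Nikhil Dubois, which is 3 links.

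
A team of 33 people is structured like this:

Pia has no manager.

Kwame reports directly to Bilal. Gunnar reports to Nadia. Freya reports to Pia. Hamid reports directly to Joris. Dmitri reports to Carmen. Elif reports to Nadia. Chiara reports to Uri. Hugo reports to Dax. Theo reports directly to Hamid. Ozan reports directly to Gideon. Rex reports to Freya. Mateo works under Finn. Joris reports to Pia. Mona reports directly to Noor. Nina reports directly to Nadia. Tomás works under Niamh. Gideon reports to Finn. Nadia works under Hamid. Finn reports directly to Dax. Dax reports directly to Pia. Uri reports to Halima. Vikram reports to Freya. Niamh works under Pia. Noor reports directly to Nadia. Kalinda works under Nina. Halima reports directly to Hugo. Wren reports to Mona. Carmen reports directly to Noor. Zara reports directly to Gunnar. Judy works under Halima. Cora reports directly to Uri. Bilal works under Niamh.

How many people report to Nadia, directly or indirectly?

10

Nadia directly manages Noor, Nina, Elif, Gunnar. Under Noor: Mona, Wren, Carmen, Dmitri (4). Under Nina: Kalinda (1). Elif has no reports. Under Gunnar: Zara (1). So Nadia's organization is 4 direct reports plus everyone under them: 5 + 2 + 1 + 2 = 10.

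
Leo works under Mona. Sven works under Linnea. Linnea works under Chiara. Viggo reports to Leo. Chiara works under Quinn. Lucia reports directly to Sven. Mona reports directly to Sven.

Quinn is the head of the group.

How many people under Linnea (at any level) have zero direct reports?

The people in Linnea's organization with no one reporting to them are Lucia, Viggo. That is 2.

2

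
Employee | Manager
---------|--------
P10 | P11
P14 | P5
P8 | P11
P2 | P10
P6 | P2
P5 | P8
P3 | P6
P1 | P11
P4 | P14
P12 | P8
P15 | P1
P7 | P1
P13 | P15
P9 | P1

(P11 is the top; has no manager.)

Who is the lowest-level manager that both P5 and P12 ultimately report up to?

P5's chain of managers is P8, P11. P12's chain of managers is P8, P11. The first manager that appears in both chains is P8.

P8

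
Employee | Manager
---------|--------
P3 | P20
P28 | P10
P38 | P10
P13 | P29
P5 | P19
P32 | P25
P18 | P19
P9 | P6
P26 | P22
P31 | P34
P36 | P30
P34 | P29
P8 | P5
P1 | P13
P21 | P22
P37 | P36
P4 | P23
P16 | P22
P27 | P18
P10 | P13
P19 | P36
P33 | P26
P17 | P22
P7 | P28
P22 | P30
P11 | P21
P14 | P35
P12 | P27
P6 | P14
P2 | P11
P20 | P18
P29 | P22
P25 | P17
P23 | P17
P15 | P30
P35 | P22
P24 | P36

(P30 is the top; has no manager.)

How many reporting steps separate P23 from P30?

3

Chain from P23 up to P30: P23 → P17 → P22 → P30. That is 3 steps up, so P23 is 3 levels below P30.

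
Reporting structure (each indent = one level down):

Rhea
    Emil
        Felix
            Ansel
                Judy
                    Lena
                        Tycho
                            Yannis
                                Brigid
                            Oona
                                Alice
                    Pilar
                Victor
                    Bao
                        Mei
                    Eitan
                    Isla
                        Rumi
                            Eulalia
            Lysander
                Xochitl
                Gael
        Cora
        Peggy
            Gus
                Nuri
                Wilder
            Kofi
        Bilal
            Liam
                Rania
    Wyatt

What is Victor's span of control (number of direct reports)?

Victor directly manages Bao, Eitan, Isla. That is 3 direct reports.

3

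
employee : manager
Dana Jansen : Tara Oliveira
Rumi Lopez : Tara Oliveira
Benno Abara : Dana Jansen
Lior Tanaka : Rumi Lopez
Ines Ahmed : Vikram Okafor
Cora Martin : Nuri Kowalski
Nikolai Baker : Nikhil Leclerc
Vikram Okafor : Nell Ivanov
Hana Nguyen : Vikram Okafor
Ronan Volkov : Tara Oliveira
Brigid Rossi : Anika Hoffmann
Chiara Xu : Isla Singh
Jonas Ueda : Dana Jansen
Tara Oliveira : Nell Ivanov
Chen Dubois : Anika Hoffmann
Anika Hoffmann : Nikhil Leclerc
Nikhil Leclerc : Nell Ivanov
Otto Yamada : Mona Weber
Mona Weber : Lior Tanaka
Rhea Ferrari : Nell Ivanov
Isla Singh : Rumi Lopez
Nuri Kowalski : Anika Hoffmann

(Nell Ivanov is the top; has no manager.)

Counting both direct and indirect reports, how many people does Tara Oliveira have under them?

10

Tara Oliveira directly manages Dana Jansen, Rumi Lopez, Ronan Volkov. Under Dana Jansen: Benno Abara, Jonas Ueda (2). Under Rumi Lopez: Isla Singh, Chiara Xu, Lior Tanaka, Mona Weber, Otto Yamada (5). Ronan Volkov has no reports. So Tara Oliveira's organization is 3 direct reports plus everyone under them: 3 + 6 + 1 = 10.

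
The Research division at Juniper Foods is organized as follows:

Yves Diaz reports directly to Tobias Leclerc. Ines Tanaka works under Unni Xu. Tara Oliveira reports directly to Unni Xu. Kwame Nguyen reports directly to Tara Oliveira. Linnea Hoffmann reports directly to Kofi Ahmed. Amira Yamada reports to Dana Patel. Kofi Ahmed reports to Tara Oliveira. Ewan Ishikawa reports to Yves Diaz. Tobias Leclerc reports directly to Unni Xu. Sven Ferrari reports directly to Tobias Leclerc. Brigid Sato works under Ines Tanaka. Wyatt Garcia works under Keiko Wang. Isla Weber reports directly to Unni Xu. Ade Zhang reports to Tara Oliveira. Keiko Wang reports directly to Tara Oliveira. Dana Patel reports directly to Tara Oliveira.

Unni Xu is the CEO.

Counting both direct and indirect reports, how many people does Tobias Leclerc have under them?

Tobias Leclerc directly manages Yves Diaz, Sven Ferrari. Under Yves Diaz: Ewan Ishikawa (1). Sven Ferrari has no reports. So Tobias Leclerc's organization is 2 direct reports plus everyone under them: 2 + 1 = 3.

3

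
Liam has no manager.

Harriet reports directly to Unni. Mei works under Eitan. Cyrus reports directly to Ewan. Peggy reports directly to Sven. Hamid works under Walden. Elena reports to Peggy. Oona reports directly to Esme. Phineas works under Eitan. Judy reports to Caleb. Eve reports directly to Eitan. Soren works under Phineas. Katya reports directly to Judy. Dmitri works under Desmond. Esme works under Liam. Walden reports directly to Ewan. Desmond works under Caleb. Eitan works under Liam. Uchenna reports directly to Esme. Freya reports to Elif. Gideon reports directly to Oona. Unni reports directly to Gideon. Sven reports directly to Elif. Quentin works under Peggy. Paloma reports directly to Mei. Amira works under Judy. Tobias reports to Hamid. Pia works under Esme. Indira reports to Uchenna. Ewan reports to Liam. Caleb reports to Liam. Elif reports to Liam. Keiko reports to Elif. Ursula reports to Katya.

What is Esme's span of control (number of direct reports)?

3

Esme directly manages Pia, Oona, Uchenna. That is 3 direct reports.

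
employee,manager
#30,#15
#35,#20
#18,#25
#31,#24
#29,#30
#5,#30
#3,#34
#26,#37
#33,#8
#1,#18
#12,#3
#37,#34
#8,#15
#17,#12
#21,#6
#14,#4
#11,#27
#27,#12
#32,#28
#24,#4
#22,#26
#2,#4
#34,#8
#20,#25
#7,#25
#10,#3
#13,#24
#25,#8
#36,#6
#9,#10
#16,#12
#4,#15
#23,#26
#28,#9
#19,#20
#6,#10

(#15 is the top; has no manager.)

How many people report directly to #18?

1

#18 directly manages #1. That is 1 direct report.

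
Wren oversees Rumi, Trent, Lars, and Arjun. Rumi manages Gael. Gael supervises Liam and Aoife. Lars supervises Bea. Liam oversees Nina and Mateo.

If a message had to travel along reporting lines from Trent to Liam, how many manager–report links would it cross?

Trent is 1 level below Wren, and Liam is 3 levels below Wren (their lowest common manager). The shortest path runs up from Trent to Wren and back down to Liam: 1 + 3 = 4 links.

4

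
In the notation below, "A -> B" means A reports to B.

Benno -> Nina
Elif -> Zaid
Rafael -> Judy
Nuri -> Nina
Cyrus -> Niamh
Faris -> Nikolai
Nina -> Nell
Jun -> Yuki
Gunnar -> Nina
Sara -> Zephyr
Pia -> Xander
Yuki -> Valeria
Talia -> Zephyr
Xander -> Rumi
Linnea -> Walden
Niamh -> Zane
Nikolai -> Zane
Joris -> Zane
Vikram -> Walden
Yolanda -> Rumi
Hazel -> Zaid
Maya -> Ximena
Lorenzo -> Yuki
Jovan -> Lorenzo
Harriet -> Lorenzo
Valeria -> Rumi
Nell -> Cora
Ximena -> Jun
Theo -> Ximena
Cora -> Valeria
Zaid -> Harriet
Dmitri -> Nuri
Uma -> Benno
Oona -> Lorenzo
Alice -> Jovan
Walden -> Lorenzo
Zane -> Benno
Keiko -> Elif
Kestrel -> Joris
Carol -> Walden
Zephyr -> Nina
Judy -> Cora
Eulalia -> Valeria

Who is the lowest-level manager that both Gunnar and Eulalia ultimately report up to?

Gunnar's chain of managers is Nina, Nell, Cora, Valeria, Rumi. Eulalia's chain of managers is Valeria, Rumi. The first manager that appears in both chains is Valeria.

Valeria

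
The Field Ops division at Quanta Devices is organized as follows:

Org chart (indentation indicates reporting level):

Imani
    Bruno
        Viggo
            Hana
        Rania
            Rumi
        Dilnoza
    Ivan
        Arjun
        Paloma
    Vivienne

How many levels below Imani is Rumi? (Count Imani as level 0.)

Chain from Rumi up to Imani: Rumi → Rania → Bruno → Imani. That is 3 steps up, so Rumi is 3 levels below Imani.

3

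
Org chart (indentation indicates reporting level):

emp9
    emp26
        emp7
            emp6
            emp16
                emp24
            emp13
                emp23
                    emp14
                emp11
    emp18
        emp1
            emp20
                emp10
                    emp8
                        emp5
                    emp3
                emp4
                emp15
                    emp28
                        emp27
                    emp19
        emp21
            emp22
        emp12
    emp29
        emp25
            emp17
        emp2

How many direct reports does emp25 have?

emp25 directly manages emp17. That is 1 direct report.

1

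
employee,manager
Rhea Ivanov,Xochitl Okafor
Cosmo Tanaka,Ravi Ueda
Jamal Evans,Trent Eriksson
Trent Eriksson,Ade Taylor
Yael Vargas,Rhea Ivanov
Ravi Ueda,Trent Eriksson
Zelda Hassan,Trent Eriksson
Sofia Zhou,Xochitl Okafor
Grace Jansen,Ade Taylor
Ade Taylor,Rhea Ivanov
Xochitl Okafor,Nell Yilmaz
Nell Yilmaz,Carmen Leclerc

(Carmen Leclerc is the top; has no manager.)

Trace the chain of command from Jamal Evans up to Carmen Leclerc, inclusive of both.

Jamal Evans reports to Trent Eriksson. Trent Eriksson reports to Ade Taylor. Ade Taylor reports to Rhea Ivanov. Rhea Ivanov reports to Xochitl Okafor. Xochitl Okafor reports to Nell Yilmaz. Nell Yilmaz reports to Carmen Leclerc. Carmen Leclerc is at the top.

Jamal Evans -> Trent Eriksson -> Ade Taylor -> Rhea Ivanov -> Xochitl Okafor -> Nell Yilmaz -> Carmen Leclerc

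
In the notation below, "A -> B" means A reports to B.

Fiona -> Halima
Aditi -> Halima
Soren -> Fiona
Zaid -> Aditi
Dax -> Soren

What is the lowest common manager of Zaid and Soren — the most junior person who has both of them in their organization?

Halima

Zaid's chain of managers is Aditi, Halima. Soren's chain of managers is Fiona, Halima. The first manager that appears in both chains is Halima.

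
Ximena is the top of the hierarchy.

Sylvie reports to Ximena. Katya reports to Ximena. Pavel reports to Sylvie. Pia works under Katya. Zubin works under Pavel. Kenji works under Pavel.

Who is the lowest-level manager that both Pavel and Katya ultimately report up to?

Pavel's chain of managers is Sylvie, Ximena. Katya's chain of managers is Ximena. The first manager that appears in both chains is Ximena.

Ximena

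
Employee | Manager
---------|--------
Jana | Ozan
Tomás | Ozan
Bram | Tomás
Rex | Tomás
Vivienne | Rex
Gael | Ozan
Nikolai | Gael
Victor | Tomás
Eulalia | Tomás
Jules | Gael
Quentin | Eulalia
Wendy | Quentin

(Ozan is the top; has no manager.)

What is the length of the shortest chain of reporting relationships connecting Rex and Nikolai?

4

Rex is 2 levels below Ozan, and Nikolai is 2 levels below Ozan (their lowest common manager). The shortest path runs up from Rex to Ozan and back down to Nikolai: 2 + 2 = 4 links.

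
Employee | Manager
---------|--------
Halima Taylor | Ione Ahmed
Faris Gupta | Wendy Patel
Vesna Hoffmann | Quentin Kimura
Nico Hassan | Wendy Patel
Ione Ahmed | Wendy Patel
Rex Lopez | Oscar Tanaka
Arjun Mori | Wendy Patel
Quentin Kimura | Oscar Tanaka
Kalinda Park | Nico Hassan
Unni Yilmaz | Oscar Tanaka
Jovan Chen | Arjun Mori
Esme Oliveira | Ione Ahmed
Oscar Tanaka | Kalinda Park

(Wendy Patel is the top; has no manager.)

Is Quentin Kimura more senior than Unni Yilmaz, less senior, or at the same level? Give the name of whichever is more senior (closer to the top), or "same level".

Both Quentin Kimura and Unni Yilmaz are 4 levels below Wendy Patel.

same level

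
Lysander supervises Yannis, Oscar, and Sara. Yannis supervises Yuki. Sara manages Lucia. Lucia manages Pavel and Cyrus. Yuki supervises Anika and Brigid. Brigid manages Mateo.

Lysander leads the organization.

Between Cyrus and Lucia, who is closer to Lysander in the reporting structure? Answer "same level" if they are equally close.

Cyrus is 3 levels below Lysander; Lucia is 2. Lucia is higher.

Lucia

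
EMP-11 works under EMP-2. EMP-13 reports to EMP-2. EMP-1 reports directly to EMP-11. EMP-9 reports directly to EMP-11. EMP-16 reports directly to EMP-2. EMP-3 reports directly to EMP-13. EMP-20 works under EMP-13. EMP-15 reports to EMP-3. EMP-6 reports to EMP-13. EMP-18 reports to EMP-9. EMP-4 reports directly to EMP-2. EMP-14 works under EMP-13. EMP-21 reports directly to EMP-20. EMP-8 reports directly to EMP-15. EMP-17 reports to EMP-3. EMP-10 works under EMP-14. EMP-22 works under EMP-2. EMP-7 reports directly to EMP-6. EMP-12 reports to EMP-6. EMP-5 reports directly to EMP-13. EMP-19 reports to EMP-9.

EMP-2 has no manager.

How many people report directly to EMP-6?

EMP-6 directly manages EMP-7, EMP-12. That is 2 direct reports.

2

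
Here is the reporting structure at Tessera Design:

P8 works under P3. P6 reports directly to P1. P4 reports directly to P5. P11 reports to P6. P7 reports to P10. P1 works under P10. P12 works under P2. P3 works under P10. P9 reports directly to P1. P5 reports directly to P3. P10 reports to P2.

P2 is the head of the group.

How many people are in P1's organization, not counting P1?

P1 directly manages P6, P9. Under P6: P11 (1). P9 has no reports. So P1's organization is 2 direct reports plus everyone under them: 2 + 1 = 3.

3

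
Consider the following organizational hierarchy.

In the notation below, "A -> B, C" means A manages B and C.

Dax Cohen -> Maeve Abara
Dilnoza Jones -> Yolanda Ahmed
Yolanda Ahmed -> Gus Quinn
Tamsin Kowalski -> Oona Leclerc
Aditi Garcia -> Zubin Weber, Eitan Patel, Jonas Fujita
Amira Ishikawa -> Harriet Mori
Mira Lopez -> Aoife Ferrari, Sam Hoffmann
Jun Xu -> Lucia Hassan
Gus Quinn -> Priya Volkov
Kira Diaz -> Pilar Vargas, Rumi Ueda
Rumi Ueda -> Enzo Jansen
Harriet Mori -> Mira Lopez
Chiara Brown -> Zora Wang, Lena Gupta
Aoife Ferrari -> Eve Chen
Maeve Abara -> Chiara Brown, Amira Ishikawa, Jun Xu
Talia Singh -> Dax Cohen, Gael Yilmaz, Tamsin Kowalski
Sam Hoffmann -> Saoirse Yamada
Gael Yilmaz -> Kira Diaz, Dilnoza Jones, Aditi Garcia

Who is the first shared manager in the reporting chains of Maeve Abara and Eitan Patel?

Talia Singh

Maeve Abara's chain of managers is Dax Cohen, Talia Singh. Eitan Patel's chain of managers is Aditi Garcia, Gael Yilmaz, Talia Singh. The first manager that appears in both chains is Talia Singh.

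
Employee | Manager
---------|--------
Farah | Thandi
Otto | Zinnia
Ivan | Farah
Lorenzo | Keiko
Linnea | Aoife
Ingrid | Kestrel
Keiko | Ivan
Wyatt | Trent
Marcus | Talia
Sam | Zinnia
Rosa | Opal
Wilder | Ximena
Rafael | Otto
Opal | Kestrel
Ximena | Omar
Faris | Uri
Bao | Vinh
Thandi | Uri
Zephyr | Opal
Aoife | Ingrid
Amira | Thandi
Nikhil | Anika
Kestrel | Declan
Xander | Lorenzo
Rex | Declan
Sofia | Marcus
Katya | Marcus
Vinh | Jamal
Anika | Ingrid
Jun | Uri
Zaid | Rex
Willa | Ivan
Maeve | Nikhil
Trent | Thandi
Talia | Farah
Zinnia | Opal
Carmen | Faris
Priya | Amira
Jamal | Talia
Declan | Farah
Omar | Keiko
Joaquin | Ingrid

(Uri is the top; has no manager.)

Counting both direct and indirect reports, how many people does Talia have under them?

Talia directly manages Jamal, Marcus. Under Jamal: Vinh, Bao (2). Under Marcus: Sofia, Katya (2). So Talia's organization is 2 direct reports plus everyone under them: 3 + 3 = 6.

6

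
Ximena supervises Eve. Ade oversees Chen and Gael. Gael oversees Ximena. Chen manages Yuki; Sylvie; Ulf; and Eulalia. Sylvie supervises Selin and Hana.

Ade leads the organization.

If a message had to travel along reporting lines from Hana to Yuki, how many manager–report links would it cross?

3

Hana is 2 levels below Chen, and Yuki is 1 level below Chen (their lowest common manager). The shortest path runs up from Hana to Chen and back down to Yuki: 2 + 1 = 3 links.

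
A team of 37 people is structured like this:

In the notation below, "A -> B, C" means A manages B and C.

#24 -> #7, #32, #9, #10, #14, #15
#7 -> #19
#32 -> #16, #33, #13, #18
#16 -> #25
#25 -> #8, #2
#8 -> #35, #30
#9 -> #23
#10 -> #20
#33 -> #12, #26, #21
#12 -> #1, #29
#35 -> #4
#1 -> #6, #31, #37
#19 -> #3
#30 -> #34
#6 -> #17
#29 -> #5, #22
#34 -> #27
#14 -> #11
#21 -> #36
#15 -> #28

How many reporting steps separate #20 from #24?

Chain from #20 up to #24: #20 → #10 → #24. That is 2 steps up, so #20 is 2 levels below #24.

2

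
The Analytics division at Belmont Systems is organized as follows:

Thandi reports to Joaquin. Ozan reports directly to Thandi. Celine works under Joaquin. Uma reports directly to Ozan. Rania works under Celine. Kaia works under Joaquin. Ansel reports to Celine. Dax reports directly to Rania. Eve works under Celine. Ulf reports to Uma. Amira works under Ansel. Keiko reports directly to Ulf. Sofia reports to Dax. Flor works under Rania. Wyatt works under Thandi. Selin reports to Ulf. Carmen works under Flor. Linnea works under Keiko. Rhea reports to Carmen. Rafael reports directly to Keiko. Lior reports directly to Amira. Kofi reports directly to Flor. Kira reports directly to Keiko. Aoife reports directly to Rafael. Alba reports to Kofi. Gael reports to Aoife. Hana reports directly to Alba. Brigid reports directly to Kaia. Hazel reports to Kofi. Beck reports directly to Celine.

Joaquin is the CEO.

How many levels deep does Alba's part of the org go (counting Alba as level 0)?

The longest chain under Alba runs Alba → Hana, which is 1 level below Alba.

1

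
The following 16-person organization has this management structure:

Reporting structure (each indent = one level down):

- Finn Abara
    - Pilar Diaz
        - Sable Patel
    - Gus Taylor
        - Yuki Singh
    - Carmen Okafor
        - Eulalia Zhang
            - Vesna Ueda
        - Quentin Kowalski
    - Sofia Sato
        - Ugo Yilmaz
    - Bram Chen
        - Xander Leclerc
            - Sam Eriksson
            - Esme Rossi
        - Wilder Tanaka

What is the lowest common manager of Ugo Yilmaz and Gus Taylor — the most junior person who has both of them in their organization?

Ugo Yilmaz's chain of managers is Sofia Sato, Finn Abara. Gus Taylor's chain of managers is Finn Abara. The first manager that appears in both chains is Finn Abara.

Finn Abara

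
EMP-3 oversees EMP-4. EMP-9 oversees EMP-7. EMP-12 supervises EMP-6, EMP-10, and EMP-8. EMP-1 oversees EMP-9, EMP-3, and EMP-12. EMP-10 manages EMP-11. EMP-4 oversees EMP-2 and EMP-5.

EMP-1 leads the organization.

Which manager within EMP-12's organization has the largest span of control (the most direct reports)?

EMP-12

Direct-report counts within EMP-12's organization: EMP-12 has 3; EMP-10 has 1. The largest is 3, held by EMP-12.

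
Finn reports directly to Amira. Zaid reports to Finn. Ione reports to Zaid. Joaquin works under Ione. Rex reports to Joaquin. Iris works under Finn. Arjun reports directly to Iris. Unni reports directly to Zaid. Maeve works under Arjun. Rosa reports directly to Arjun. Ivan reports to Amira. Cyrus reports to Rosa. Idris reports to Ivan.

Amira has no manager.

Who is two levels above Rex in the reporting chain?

Rex reports to Joaquin, and Joaquin reports to Ione. So Rex's skip-level manager is Ione.

Ione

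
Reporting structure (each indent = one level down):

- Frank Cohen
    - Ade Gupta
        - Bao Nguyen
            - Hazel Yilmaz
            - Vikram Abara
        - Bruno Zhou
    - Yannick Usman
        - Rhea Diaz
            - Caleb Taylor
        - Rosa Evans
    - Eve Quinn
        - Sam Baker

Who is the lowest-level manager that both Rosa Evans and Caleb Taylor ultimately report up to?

Rosa Evans's chain of managers is Yannick Usman, Frank Cohen. Caleb Taylor's chain of managers is Rhea Diaz, Yannick Usman, Frank Cohen. The first manager that appears in both chains is Yannick Usman.

Yannick Usman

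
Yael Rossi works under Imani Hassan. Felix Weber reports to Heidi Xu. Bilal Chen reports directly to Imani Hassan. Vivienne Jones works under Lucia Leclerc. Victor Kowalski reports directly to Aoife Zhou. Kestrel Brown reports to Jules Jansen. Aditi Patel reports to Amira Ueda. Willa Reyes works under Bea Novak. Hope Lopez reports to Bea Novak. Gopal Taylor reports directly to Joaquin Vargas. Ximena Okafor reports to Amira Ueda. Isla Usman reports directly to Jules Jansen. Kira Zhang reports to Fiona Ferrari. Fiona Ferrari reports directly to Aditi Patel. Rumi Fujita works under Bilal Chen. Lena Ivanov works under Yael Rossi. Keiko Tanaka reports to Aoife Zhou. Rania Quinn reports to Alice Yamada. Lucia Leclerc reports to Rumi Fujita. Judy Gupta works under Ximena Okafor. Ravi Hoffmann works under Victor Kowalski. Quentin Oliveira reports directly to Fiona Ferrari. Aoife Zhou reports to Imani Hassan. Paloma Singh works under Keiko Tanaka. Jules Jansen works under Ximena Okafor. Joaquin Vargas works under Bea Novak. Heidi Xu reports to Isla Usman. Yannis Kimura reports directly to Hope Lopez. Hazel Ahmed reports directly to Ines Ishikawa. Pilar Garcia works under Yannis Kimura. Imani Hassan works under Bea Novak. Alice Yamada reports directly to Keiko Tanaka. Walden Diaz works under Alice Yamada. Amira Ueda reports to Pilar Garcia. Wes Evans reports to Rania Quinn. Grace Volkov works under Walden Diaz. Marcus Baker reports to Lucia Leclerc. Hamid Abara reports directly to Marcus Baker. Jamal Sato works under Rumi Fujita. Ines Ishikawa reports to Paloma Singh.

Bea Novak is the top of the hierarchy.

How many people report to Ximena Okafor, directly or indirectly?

6

Ximena Okafor directly manages Jules Jansen, Judy Gupta. Under Jules Jansen: Kestrel Brown, Isla Usman, Heidi Xu, Felix Weber (4). Judy Gupta has no reports. So Ximena Okafor's organization is 2 direct reports plus everyone under them: 5 + 1 = 6.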